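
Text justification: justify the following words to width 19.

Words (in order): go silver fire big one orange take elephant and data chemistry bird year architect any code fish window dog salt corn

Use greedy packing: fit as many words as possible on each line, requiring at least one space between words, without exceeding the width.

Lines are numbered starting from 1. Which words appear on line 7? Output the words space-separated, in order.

Line 1: ['go', 'silver', 'fire', 'big'] (min_width=18, slack=1)
Line 2: ['one', 'orange', 'take'] (min_width=15, slack=4)
Line 3: ['elephant', 'and', 'data'] (min_width=17, slack=2)
Line 4: ['chemistry', 'bird', 'year'] (min_width=19, slack=0)
Line 5: ['architect', 'any', 'code'] (min_width=18, slack=1)
Line 6: ['fish', 'window', 'dog'] (min_width=15, slack=4)
Line 7: ['salt', 'corn'] (min_width=9, slack=10)

Answer: salt corn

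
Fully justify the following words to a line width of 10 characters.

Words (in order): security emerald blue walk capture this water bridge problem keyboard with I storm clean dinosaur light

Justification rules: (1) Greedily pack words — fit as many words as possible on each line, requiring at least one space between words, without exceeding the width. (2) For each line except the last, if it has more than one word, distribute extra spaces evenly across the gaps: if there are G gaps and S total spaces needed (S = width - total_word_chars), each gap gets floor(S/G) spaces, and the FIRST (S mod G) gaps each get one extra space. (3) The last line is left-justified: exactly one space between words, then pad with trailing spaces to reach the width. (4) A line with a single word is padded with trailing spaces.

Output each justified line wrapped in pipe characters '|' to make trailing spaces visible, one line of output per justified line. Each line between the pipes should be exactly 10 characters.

Line 1: ['security'] (min_width=8, slack=2)
Line 2: ['emerald'] (min_width=7, slack=3)
Line 3: ['blue', 'walk'] (min_width=9, slack=1)
Line 4: ['capture'] (min_width=7, slack=3)
Line 5: ['this', 'water'] (min_width=10, slack=0)
Line 6: ['bridge'] (min_width=6, slack=4)
Line 7: ['problem'] (min_width=7, slack=3)
Line 8: ['keyboard'] (min_width=8, slack=2)
Line 9: ['with', 'I'] (min_width=6, slack=4)
Line 10: ['storm'] (min_width=5, slack=5)
Line 11: ['clean'] (min_width=5, slack=5)
Line 12: ['dinosaur'] (min_width=8, slack=2)
Line 13: ['light'] (min_width=5, slack=5)

Answer: |security  |
|emerald   |
|blue  walk|
|capture   |
|this water|
|bridge    |
|problem   |
|keyboard  |
|with     I|
|storm     |
|clean     |
|dinosaur  |
|light     |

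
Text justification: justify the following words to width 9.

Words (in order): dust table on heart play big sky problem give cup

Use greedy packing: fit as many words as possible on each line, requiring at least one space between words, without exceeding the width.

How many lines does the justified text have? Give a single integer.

Line 1: ['dust'] (min_width=4, slack=5)
Line 2: ['table', 'on'] (min_width=8, slack=1)
Line 3: ['heart'] (min_width=5, slack=4)
Line 4: ['play', 'big'] (min_width=8, slack=1)
Line 5: ['sky'] (min_width=3, slack=6)
Line 6: ['problem'] (min_width=7, slack=2)
Line 7: ['give', 'cup'] (min_width=8, slack=1)
Total lines: 7

Answer: 7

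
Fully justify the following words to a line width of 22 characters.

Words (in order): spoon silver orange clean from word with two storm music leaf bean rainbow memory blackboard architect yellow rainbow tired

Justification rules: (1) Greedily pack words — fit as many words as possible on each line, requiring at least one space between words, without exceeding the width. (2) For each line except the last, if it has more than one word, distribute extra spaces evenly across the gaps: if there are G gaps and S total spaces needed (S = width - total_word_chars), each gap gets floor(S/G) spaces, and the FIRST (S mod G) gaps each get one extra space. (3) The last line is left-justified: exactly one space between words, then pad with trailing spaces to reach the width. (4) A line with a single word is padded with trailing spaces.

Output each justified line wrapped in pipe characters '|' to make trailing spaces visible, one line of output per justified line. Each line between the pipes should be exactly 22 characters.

Answer: |spoon   silver  orange|
|clean  from  word with|
|two  storm  music leaf|
|bean   rainbow  memory|
|blackboard   architect|
|yellow rainbow tired  |

Derivation:
Line 1: ['spoon', 'silver', 'orange'] (min_width=19, slack=3)
Line 2: ['clean', 'from', 'word', 'with'] (min_width=20, slack=2)
Line 3: ['two', 'storm', 'music', 'leaf'] (min_width=20, slack=2)
Line 4: ['bean', 'rainbow', 'memory'] (min_width=19, slack=3)
Line 5: ['blackboard', 'architect'] (min_width=20, slack=2)
Line 6: ['yellow', 'rainbow', 'tired'] (min_width=20, slack=2)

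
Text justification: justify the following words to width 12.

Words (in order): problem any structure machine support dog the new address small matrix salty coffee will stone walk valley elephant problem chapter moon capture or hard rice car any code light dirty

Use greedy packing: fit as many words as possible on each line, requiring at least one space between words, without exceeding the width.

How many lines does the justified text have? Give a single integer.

Line 1: ['problem', 'any'] (min_width=11, slack=1)
Line 2: ['structure'] (min_width=9, slack=3)
Line 3: ['machine'] (min_width=7, slack=5)
Line 4: ['support', 'dog'] (min_width=11, slack=1)
Line 5: ['the', 'new'] (min_width=7, slack=5)
Line 6: ['address'] (min_width=7, slack=5)
Line 7: ['small', 'matrix'] (min_width=12, slack=0)
Line 8: ['salty', 'coffee'] (min_width=12, slack=0)
Line 9: ['will', 'stone'] (min_width=10, slack=2)
Line 10: ['walk', 'valley'] (min_width=11, slack=1)
Line 11: ['elephant'] (min_width=8, slack=4)
Line 12: ['problem'] (min_width=7, slack=5)
Line 13: ['chapter', 'moon'] (min_width=12, slack=0)
Line 14: ['capture', 'or'] (min_width=10, slack=2)
Line 15: ['hard', 'rice'] (min_width=9, slack=3)
Line 16: ['car', 'any', 'code'] (min_width=12, slack=0)
Line 17: ['light', 'dirty'] (min_width=11, slack=1)
Total lines: 17

Answer: 17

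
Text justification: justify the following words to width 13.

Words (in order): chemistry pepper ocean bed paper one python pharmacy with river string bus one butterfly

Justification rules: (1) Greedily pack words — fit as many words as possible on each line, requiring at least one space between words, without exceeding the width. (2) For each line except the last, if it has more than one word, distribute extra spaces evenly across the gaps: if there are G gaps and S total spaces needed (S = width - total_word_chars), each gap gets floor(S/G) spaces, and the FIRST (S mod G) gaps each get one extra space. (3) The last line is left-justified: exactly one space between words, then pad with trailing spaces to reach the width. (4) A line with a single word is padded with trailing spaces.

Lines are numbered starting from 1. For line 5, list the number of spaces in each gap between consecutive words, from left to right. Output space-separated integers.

Answer: 1

Derivation:
Line 1: ['chemistry'] (min_width=9, slack=4)
Line 2: ['pepper', 'ocean'] (min_width=12, slack=1)
Line 3: ['bed', 'paper', 'one'] (min_width=13, slack=0)
Line 4: ['python'] (min_width=6, slack=7)
Line 5: ['pharmacy', 'with'] (min_width=13, slack=0)
Line 6: ['river', 'string'] (min_width=12, slack=1)
Line 7: ['bus', 'one'] (min_width=7, slack=6)
Line 8: ['butterfly'] (min_width=9, slack=4)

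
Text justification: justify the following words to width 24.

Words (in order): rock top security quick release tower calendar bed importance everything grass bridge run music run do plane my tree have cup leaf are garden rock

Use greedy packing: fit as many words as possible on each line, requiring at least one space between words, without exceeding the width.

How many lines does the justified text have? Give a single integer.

Line 1: ['rock', 'top', 'security', 'quick'] (min_width=23, slack=1)
Line 2: ['release', 'tower', 'calendar'] (min_width=22, slack=2)
Line 3: ['bed', 'importance'] (min_width=14, slack=10)
Line 4: ['everything', 'grass', 'bridge'] (min_width=23, slack=1)
Line 5: ['run', 'music', 'run', 'do', 'plane'] (min_width=22, slack=2)
Line 6: ['my', 'tree', 'have', 'cup', 'leaf'] (min_width=21, slack=3)
Line 7: ['are', 'garden', 'rock'] (min_width=15, slack=9)
Total lines: 7

Answer: 7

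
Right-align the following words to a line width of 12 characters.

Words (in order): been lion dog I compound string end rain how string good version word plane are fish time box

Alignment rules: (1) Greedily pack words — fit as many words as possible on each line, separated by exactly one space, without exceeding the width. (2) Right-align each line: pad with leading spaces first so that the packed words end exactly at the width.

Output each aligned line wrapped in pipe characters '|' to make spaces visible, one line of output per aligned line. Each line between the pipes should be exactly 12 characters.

Answer: |   been lion|
|       dog I|
|    compound|
|  string end|
|    rain how|
| string good|
|version word|
|   plane are|
|   fish time|
|         box|

Derivation:
Line 1: ['been', 'lion'] (min_width=9, slack=3)
Line 2: ['dog', 'I'] (min_width=5, slack=7)
Line 3: ['compound'] (min_width=8, slack=4)
Line 4: ['string', 'end'] (min_width=10, slack=2)
Line 5: ['rain', 'how'] (min_width=8, slack=4)
Line 6: ['string', 'good'] (min_width=11, slack=1)
Line 7: ['version', 'word'] (min_width=12, slack=0)
Line 8: ['plane', 'are'] (min_width=9, slack=3)
Line 9: ['fish', 'time'] (min_width=9, slack=3)
Line 10: ['box'] (min_width=3, slack=9)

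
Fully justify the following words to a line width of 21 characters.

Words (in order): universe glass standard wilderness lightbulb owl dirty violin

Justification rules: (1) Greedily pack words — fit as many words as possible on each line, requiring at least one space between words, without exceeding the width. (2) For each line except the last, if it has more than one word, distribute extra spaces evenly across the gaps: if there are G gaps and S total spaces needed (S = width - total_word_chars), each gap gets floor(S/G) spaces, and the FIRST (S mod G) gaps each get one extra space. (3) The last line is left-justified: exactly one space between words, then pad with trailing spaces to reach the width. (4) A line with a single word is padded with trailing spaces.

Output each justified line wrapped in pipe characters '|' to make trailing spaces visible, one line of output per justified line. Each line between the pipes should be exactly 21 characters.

Line 1: ['universe', 'glass'] (min_width=14, slack=7)
Line 2: ['standard', 'wilderness'] (min_width=19, slack=2)
Line 3: ['lightbulb', 'owl', 'dirty'] (min_width=19, slack=2)
Line 4: ['violin'] (min_width=6, slack=15)

Answer: |universe        glass|
|standard   wilderness|
|lightbulb  owl  dirty|
|violin               |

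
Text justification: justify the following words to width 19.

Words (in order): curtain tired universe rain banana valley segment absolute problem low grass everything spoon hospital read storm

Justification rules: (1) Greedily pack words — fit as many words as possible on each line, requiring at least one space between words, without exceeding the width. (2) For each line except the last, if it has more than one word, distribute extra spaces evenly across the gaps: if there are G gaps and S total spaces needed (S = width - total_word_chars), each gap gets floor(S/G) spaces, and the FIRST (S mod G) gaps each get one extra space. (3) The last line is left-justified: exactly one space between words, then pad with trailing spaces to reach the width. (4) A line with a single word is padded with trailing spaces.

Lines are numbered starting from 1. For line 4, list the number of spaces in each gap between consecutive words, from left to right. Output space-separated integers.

Line 1: ['curtain', 'tired'] (min_width=13, slack=6)
Line 2: ['universe', 'rain'] (min_width=13, slack=6)
Line 3: ['banana', 'valley'] (min_width=13, slack=6)
Line 4: ['segment', 'absolute'] (min_width=16, slack=3)
Line 5: ['problem', 'low', 'grass'] (min_width=17, slack=2)
Line 6: ['everything', 'spoon'] (min_width=16, slack=3)
Line 7: ['hospital', 'read', 'storm'] (min_width=19, slack=0)

Answer: 4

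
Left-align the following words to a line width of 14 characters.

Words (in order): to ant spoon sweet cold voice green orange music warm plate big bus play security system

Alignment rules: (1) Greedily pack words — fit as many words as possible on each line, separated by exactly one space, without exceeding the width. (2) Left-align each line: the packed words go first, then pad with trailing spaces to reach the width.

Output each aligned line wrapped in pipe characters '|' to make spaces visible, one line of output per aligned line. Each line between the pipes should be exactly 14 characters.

Line 1: ['to', 'ant', 'spoon'] (min_width=12, slack=2)
Line 2: ['sweet', 'cold'] (min_width=10, slack=4)
Line 3: ['voice', 'green'] (min_width=11, slack=3)
Line 4: ['orange', 'music'] (min_width=12, slack=2)
Line 5: ['warm', 'plate', 'big'] (min_width=14, slack=0)
Line 6: ['bus', 'play'] (min_width=8, slack=6)
Line 7: ['security'] (min_width=8, slack=6)
Line 8: ['system'] (min_width=6, slack=8)

Answer: |to ant spoon  |
|sweet cold    |
|voice green   |
|orange music  |
|warm plate big|
|bus play      |
|security      |
|system        |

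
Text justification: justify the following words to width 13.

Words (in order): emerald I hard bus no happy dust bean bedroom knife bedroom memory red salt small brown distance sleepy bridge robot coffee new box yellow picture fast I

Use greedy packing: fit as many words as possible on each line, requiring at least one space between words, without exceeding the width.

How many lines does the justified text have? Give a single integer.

Line 1: ['emerald', 'I'] (min_width=9, slack=4)
Line 2: ['hard', 'bus', 'no'] (min_width=11, slack=2)
Line 3: ['happy', 'dust'] (min_width=10, slack=3)
Line 4: ['bean', 'bedroom'] (min_width=12, slack=1)
Line 5: ['knife', 'bedroom'] (min_width=13, slack=0)
Line 6: ['memory', 'red'] (min_width=10, slack=3)
Line 7: ['salt', 'small'] (min_width=10, slack=3)
Line 8: ['brown'] (min_width=5, slack=8)
Line 9: ['distance'] (min_width=8, slack=5)
Line 10: ['sleepy', 'bridge'] (min_width=13, slack=0)
Line 11: ['robot', 'coffee'] (min_width=12, slack=1)
Line 12: ['new', 'box'] (min_width=7, slack=6)
Line 13: ['yellow'] (min_width=6, slack=7)
Line 14: ['picture', 'fast'] (min_width=12, slack=1)
Line 15: ['I'] (min_width=1, slack=12)
Total lines: 15

Answer: 15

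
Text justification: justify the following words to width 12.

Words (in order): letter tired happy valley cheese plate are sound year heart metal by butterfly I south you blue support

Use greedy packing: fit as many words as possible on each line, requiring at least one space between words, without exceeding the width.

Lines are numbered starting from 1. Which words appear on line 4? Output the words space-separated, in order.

Answer: are sound

Derivation:
Line 1: ['letter', 'tired'] (min_width=12, slack=0)
Line 2: ['happy', 'valley'] (min_width=12, slack=0)
Line 3: ['cheese', 'plate'] (min_width=12, slack=0)
Line 4: ['are', 'sound'] (min_width=9, slack=3)
Line 5: ['year', 'heart'] (min_width=10, slack=2)
Line 6: ['metal', 'by'] (min_width=8, slack=4)
Line 7: ['butterfly', 'I'] (min_width=11, slack=1)
Line 8: ['south', 'you'] (min_width=9, slack=3)
Line 9: ['blue', 'support'] (min_width=12, slack=0)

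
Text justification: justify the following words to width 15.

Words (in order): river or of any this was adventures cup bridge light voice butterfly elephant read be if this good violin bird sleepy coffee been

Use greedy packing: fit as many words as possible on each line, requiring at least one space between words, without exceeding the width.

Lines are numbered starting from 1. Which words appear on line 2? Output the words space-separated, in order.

Answer: this was

Derivation:
Line 1: ['river', 'or', 'of', 'any'] (min_width=15, slack=0)
Line 2: ['this', 'was'] (min_width=8, slack=7)
Line 3: ['adventures', 'cup'] (min_width=14, slack=1)
Line 4: ['bridge', 'light'] (min_width=12, slack=3)
Line 5: ['voice', 'butterfly'] (min_width=15, slack=0)
Line 6: ['elephant', 'read'] (min_width=13, slack=2)
Line 7: ['be', 'if', 'this', 'good'] (min_width=15, slack=0)
Line 8: ['violin', 'bird'] (min_width=11, slack=4)
Line 9: ['sleepy', 'coffee'] (min_width=13, slack=2)
Line 10: ['been'] (min_width=4, slack=11)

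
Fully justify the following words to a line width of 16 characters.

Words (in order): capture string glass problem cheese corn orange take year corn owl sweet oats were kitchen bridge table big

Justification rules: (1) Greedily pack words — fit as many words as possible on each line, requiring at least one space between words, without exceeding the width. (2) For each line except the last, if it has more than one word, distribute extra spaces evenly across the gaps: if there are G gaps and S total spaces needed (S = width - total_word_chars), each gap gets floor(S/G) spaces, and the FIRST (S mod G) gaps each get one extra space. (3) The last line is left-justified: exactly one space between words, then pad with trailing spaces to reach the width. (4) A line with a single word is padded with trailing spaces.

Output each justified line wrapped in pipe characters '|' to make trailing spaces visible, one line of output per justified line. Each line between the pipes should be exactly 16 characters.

Answer: |capture   string|
|glass    problem|
|cheese      corn|
|orange take year|
|corn  owl  sweet|
|oats        were|
|kitchen   bridge|
|table big       |

Derivation:
Line 1: ['capture', 'string'] (min_width=14, slack=2)
Line 2: ['glass', 'problem'] (min_width=13, slack=3)
Line 3: ['cheese', 'corn'] (min_width=11, slack=5)
Line 4: ['orange', 'take', 'year'] (min_width=16, slack=0)
Line 5: ['corn', 'owl', 'sweet'] (min_width=14, slack=2)
Line 6: ['oats', 'were'] (min_width=9, slack=7)
Line 7: ['kitchen', 'bridge'] (min_width=14, slack=2)
Line 8: ['table', 'big'] (min_width=9, slack=7)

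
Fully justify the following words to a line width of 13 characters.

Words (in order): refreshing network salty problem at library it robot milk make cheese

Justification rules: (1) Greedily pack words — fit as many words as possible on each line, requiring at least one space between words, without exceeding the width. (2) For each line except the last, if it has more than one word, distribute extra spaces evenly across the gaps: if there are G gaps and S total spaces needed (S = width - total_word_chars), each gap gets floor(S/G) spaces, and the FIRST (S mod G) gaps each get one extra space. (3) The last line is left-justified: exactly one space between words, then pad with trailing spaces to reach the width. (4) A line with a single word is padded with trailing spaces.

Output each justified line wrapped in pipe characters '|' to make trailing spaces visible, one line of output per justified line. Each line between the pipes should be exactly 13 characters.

Line 1: ['refreshing'] (min_width=10, slack=3)
Line 2: ['network', 'salty'] (min_width=13, slack=0)
Line 3: ['problem', 'at'] (min_width=10, slack=3)
Line 4: ['library', 'it'] (min_width=10, slack=3)
Line 5: ['robot', 'milk'] (min_width=10, slack=3)
Line 6: ['make', 'cheese'] (min_width=11, slack=2)

Answer: |refreshing   |
|network salty|
|problem    at|
|library    it|
|robot    milk|
|make cheese  |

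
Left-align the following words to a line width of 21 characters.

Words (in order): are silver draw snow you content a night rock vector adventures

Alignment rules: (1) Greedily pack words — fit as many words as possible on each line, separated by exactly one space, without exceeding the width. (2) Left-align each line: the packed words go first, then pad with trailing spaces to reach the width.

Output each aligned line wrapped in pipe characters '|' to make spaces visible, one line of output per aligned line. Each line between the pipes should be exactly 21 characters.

Line 1: ['are', 'silver', 'draw', 'snow'] (min_width=20, slack=1)
Line 2: ['you', 'content', 'a', 'night'] (min_width=19, slack=2)
Line 3: ['rock', 'vector'] (min_width=11, slack=10)
Line 4: ['adventures'] (min_width=10, slack=11)

Answer: |are silver draw snow |
|you content a night  |
|rock vector          |
|adventures           |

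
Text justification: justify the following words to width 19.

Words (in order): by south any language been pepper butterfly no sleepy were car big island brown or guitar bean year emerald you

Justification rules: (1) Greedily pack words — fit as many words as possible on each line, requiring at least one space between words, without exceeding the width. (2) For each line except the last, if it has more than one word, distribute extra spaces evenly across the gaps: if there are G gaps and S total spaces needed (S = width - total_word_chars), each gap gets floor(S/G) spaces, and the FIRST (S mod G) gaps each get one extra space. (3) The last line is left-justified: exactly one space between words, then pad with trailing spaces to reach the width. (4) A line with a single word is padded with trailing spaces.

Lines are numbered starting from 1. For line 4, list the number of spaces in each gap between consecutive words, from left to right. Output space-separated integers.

Line 1: ['by', 'south', 'any'] (min_width=12, slack=7)
Line 2: ['language', 'been'] (min_width=13, slack=6)
Line 3: ['pepper', 'butterfly', 'no'] (min_width=19, slack=0)
Line 4: ['sleepy', 'were', 'car', 'big'] (min_width=19, slack=0)
Line 5: ['island', 'brown', 'or'] (min_width=15, slack=4)
Line 6: ['guitar', 'bean', 'year'] (min_width=16, slack=3)
Line 7: ['emerald', 'you'] (min_width=11, slack=8)

Answer: 1 1 1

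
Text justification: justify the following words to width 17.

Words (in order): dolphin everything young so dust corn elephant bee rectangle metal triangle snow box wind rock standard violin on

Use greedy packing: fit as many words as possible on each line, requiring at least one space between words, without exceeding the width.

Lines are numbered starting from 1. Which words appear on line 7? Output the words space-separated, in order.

Line 1: ['dolphin'] (min_width=7, slack=10)
Line 2: ['everything', 'young'] (min_width=16, slack=1)
Line 3: ['so', 'dust', 'corn'] (min_width=12, slack=5)
Line 4: ['elephant', 'bee'] (min_width=12, slack=5)
Line 5: ['rectangle', 'metal'] (min_width=15, slack=2)
Line 6: ['triangle', 'snow', 'box'] (min_width=17, slack=0)
Line 7: ['wind', 'rock'] (min_width=9, slack=8)
Line 8: ['standard', 'violin'] (min_width=15, slack=2)
Line 9: ['on'] (min_width=2, slack=15)

Answer: wind rock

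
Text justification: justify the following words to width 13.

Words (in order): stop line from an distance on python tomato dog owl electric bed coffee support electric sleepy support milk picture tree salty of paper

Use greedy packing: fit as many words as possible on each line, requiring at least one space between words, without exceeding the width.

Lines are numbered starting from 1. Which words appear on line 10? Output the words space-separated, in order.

Answer: sleepy

Derivation:
Line 1: ['stop', 'line'] (min_width=9, slack=4)
Line 2: ['from', 'an'] (min_width=7, slack=6)
Line 3: ['distance', 'on'] (min_width=11, slack=2)
Line 4: ['python', 'tomato'] (min_width=13, slack=0)
Line 5: ['dog', 'owl'] (min_width=7, slack=6)
Line 6: ['electric', 'bed'] (min_width=12, slack=1)
Line 7: ['coffee'] (min_width=6, slack=7)
Line 8: ['support'] (min_width=7, slack=6)
Line 9: ['electric'] (min_width=8, slack=5)
Line 10: ['sleepy'] (min_width=6, slack=7)
Line 11: ['support', 'milk'] (min_width=12, slack=1)
Line 12: ['picture', 'tree'] (min_width=12, slack=1)
Line 13: ['salty', 'of'] (min_width=8, slack=5)
Line 14: ['paper'] (min_width=5, slack=8)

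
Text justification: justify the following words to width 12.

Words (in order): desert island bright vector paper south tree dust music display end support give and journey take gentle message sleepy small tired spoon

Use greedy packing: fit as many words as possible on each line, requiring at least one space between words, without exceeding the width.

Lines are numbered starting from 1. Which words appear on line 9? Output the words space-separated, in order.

Answer: and journey

Derivation:
Line 1: ['desert'] (min_width=6, slack=6)
Line 2: ['island'] (min_width=6, slack=6)
Line 3: ['bright'] (min_width=6, slack=6)
Line 4: ['vector', 'paper'] (min_width=12, slack=0)
Line 5: ['south', 'tree'] (min_width=10, slack=2)
Line 6: ['dust', 'music'] (min_width=10, slack=2)
Line 7: ['display', 'end'] (min_width=11, slack=1)
Line 8: ['support', 'give'] (min_width=12, slack=0)
Line 9: ['and', 'journey'] (min_width=11, slack=1)
Line 10: ['take', 'gentle'] (min_width=11, slack=1)
Line 11: ['message'] (min_width=7, slack=5)
Line 12: ['sleepy', 'small'] (min_width=12, slack=0)
Line 13: ['tired', 'spoon'] (min_width=11, slack=1)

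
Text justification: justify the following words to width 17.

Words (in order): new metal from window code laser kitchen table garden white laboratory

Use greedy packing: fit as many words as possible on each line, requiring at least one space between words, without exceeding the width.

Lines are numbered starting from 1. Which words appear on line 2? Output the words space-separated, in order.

Answer: window code laser

Derivation:
Line 1: ['new', 'metal', 'from'] (min_width=14, slack=3)
Line 2: ['window', 'code', 'laser'] (min_width=17, slack=0)
Line 3: ['kitchen', 'table'] (min_width=13, slack=4)
Line 4: ['garden', 'white'] (min_width=12, slack=5)
Line 5: ['laboratory'] (min_width=10, slack=7)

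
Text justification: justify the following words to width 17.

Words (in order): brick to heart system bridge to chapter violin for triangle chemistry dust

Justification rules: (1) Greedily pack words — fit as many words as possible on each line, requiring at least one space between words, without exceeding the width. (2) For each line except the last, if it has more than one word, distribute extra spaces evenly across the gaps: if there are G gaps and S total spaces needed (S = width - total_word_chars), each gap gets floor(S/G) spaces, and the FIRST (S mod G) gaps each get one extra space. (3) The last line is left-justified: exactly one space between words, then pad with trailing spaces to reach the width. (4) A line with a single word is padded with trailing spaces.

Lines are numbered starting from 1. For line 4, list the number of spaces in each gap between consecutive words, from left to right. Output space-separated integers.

Line 1: ['brick', 'to', 'heart'] (min_width=14, slack=3)
Line 2: ['system', 'bridge', 'to'] (min_width=16, slack=1)
Line 3: ['chapter', 'violin'] (min_width=14, slack=3)
Line 4: ['for', 'triangle'] (min_width=12, slack=5)
Line 5: ['chemistry', 'dust'] (min_width=14, slack=3)

Answer: 6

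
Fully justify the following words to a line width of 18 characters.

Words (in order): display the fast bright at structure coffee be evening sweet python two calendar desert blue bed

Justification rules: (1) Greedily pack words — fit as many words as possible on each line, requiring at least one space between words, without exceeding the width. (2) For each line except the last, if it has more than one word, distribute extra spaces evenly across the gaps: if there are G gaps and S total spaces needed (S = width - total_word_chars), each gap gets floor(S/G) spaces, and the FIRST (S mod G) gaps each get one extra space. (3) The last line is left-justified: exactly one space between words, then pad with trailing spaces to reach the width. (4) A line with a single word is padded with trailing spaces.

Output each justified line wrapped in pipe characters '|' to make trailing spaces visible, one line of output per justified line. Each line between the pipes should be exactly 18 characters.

Answer: |display  the  fast|
|bright          at|
|structure   coffee|
|be  evening  sweet|
|python         two|
|calendar    desert|
|blue bed          |

Derivation:
Line 1: ['display', 'the', 'fast'] (min_width=16, slack=2)
Line 2: ['bright', 'at'] (min_width=9, slack=9)
Line 3: ['structure', 'coffee'] (min_width=16, slack=2)
Line 4: ['be', 'evening', 'sweet'] (min_width=16, slack=2)
Line 5: ['python', 'two'] (min_width=10, slack=8)
Line 6: ['calendar', 'desert'] (min_width=15, slack=3)
Line 7: ['blue', 'bed'] (min_width=8, slack=10)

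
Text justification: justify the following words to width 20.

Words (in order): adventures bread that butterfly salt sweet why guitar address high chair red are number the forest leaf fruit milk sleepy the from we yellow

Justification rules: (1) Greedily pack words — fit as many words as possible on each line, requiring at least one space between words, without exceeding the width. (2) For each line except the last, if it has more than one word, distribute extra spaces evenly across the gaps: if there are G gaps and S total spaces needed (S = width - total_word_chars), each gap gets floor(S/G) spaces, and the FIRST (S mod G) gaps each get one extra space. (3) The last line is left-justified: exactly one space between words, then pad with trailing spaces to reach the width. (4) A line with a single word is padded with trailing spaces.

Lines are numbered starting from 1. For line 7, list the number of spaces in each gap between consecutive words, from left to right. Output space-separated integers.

Line 1: ['adventures', 'bread'] (min_width=16, slack=4)
Line 2: ['that', 'butterfly', 'salt'] (min_width=19, slack=1)
Line 3: ['sweet', 'why', 'guitar'] (min_width=16, slack=4)
Line 4: ['address', 'high', 'chair'] (min_width=18, slack=2)
Line 5: ['red', 'are', 'number', 'the'] (min_width=18, slack=2)
Line 6: ['forest', 'leaf', 'fruit'] (min_width=17, slack=3)
Line 7: ['milk', 'sleepy', 'the', 'from'] (min_width=20, slack=0)
Line 8: ['we', 'yellow'] (min_width=9, slack=11)

Answer: 1 1 1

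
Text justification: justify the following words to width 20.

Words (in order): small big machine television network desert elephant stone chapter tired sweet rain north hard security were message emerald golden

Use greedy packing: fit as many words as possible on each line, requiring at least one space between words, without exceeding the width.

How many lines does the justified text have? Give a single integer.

Answer: 8

Derivation:
Line 1: ['small', 'big', 'machine'] (min_width=17, slack=3)
Line 2: ['television', 'network'] (min_width=18, slack=2)
Line 3: ['desert', 'elephant'] (min_width=15, slack=5)
Line 4: ['stone', 'chapter', 'tired'] (min_width=19, slack=1)
Line 5: ['sweet', 'rain', 'north'] (min_width=16, slack=4)
Line 6: ['hard', 'security', 'were'] (min_width=18, slack=2)
Line 7: ['message', 'emerald'] (min_width=15, slack=5)
Line 8: ['golden'] (min_width=6, slack=14)
Total lines: 8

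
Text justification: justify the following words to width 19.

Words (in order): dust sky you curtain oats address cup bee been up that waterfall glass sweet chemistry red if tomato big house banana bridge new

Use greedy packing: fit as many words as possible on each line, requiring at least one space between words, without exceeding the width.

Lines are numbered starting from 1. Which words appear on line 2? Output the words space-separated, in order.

Line 1: ['dust', 'sky', 'you'] (min_width=12, slack=7)
Line 2: ['curtain', 'oats'] (min_width=12, slack=7)
Line 3: ['address', 'cup', 'bee'] (min_width=15, slack=4)
Line 4: ['been', 'up', 'that'] (min_width=12, slack=7)
Line 5: ['waterfall', 'glass'] (min_width=15, slack=4)
Line 6: ['sweet', 'chemistry', 'red'] (min_width=19, slack=0)
Line 7: ['if', 'tomato', 'big', 'house'] (min_width=19, slack=0)
Line 8: ['banana', 'bridge', 'new'] (min_width=17, slack=2)

Answer: curtain oats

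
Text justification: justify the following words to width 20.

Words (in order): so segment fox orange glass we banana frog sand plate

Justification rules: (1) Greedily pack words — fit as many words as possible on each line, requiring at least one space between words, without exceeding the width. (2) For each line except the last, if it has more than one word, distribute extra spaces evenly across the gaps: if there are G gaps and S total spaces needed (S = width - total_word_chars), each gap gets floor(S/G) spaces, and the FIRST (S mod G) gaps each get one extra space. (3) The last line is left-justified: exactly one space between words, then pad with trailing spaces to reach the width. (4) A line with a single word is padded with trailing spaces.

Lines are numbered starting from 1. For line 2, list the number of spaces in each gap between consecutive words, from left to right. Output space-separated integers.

Line 1: ['so', 'segment', 'fox'] (min_width=14, slack=6)
Line 2: ['orange', 'glass', 'we'] (min_width=15, slack=5)
Line 3: ['banana', 'frog', 'sand'] (min_width=16, slack=4)
Line 4: ['plate'] (min_width=5, slack=15)

Answer: 4 3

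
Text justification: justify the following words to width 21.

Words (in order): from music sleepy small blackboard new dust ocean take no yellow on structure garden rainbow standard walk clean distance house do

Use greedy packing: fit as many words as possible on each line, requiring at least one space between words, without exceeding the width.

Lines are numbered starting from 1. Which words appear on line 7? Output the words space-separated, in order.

Line 1: ['from', 'music', 'sleepy'] (min_width=17, slack=4)
Line 2: ['small', 'blackboard', 'new'] (min_width=20, slack=1)
Line 3: ['dust', 'ocean', 'take', 'no'] (min_width=18, slack=3)
Line 4: ['yellow', 'on', 'structure'] (min_width=19, slack=2)
Line 5: ['garden', 'rainbow'] (min_width=14, slack=7)
Line 6: ['standard', 'walk', 'clean'] (min_width=19, slack=2)
Line 7: ['distance', 'house', 'do'] (min_width=17, slack=4)

Answer: distance house do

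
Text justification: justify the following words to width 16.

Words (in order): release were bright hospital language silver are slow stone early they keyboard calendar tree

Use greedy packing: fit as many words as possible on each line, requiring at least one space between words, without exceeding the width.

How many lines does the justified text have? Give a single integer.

Line 1: ['release', 'were'] (min_width=12, slack=4)
Line 2: ['bright', 'hospital'] (min_width=15, slack=1)
Line 3: ['language', 'silver'] (min_width=15, slack=1)
Line 4: ['are', 'slow', 'stone'] (min_width=14, slack=2)
Line 5: ['early', 'they'] (min_width=10, slack=6)
Line 6: ['keyboard'] (min_width=8, slack=8)
Line 7: ['calendar', 'tree'] (min_width=13, slack=3)
Total lines: 7

Answer: 7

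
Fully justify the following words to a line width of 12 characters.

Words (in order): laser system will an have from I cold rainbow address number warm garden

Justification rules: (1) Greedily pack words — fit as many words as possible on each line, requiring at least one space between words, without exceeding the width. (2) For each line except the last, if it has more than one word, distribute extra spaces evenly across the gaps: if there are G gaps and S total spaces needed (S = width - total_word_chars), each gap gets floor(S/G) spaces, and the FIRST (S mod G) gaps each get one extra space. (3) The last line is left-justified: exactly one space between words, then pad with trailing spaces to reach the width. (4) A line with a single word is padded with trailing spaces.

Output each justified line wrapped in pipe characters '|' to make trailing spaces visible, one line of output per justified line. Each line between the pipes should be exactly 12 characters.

Line 1: ['laser', 'system'] (min_width=12, slack=0)
Line 2: ['will', 'an', 'have'] (min_width=12, slack=0)
Line 3: ['from', 'I', 'cold'] (min_width=11, slack=1)
Line 4: ['rainbow'] (min_width=7, slack=5)
Line 5: ['address'] (min_width=7, slack=5)
Line 6: ['number', 'warm'] (min_width=11, slack=1)
Line 7: ['garden'] (min_width=6, slack=6)

Answer: |laser system|
|will an have|
|from  I cold|
|rainbow     |
|address     |
|number  warm|
|garden      |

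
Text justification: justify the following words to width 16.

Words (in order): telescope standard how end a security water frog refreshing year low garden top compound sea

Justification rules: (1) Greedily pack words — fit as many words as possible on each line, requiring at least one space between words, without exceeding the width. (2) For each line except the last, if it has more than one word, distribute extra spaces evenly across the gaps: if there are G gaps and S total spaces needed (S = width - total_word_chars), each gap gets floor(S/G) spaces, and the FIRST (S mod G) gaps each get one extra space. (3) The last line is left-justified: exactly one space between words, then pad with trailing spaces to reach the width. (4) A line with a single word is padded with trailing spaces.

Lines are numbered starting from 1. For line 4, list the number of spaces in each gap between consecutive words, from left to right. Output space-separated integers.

Line 1: ['telescope'] (min_width=9, slack=7)
Line 2: ['standard', 'how', 'end'] (min_width=16, slack=0)
Line 3: ['a', 'security', 'water'] (min_width=16, slack=0)
Line 4: ['frog', 'refreshing'] (min_width=15, slack=1)
Line 5: ['year', 'low', 'garden'] (min_width=15, slack=1)
Line 6: ['top', 'compound', 'sea'] (min_width=16, slack=0)

Answer: 2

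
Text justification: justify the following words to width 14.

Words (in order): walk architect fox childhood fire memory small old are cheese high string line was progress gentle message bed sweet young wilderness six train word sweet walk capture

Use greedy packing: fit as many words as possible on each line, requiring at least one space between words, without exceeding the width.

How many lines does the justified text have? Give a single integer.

Line 1: ['walk', 'architect'] (min_width=14, slack=0)
Line 2: ['fox', 'childhood'] (min_width=13, slack=1)
Line 3: ['fire', 'memory'] (min_width=11, slack=3)
Line 4: ['small', 'old', 'are'] (min_width=13, slack=1)
Line 5: ['cheese', 'high'] (min_width=11, slack=3)
Line 6: ['string', 'line'] (min_width=11, slack=3)
Line 7: ['was', 'progress'] (min_width=12, slack=2)
Line 8: ['gentle', 'message'] (min_width=14, slack=0)
Line 9: ['bed', 'sweet'] (min_width=9, slack=5)
Line 10: ['young'] (min_width=5, slack=9)
Line 11: ['wilderness', 'six'] (min_width=14, slack=0)
Line 12: ['train', 'word'] (min_width=10, slack=4)
Line 13: ['sweet', 'walk'] (min_width=10, slack=4)
Line 14: ['capture'] (min_width=7, slack=7)
Total lines: 14

Answer: 14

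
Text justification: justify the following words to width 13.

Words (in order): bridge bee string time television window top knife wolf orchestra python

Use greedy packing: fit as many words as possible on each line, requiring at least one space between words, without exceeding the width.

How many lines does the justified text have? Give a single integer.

Answer: 7

Derivation:
Line 1: ['bridge', 'bee'] (min_width=10, slack=3)
Line 2: ['string', 'time'] (min_width=11, slack=2)
Line 3: ['television'] (min_width=10, slack=3)
Line 4: ['window', 'top'] (min_width=10, slack=3)
Line 5: ['knife', 'wolf'] (min_width=10, slack=3)
Line 6: ['orchestra'] (min_width=9, slack=4)
Line 7: ['python'] (min_width=6, slack=7)
Total lines: 7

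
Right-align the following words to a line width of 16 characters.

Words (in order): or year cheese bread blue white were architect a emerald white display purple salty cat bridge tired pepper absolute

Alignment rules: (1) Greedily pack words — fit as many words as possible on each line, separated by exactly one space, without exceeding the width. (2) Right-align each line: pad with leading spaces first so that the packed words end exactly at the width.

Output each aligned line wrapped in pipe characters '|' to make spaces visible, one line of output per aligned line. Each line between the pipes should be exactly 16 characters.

Line 1: ['or', 'year', 'cheese'] (min_width=14, slack=2)
Line 2: ['bread', 'blue', 'white'] (min_width=16, slack=0)
Line 3: ['were', 'architect', 'a'] (min_width=16, slack=0)
Line 4: ['emerald', 'white'] (min_width=13, slack=3)
Line 5: ['display', 'purple'] (min_width=14, slack=2)
Line 6: ['salty', 'cat', 'bridge'] (min_width=16, slack=0)
Line 7: ['tired', 'pepper'] (min_width=12, slack=4)
Line 8: ['absolute'] (min_width=8, slack=8)

Answer: |  or year cheese|
|bread blue white|
|were architect a|
|   emerald white|
|  display purple|
|salty cat bridge|
|    tired pepper|
|        absolute|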